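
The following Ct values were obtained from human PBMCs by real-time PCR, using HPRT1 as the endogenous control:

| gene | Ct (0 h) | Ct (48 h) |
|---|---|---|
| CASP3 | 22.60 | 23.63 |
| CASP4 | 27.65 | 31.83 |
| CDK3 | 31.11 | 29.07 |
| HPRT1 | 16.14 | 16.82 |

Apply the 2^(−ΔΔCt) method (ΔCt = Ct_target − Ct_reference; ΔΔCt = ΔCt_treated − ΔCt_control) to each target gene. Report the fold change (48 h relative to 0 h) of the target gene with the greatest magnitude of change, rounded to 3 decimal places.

0.088

CASP3: ΔΔCt = (23.63−16.82) − (22.60−16.14) = 6.81 − 6.46 = 0.35; fold change = 2^-0.35 = 0.785
CASP4: ΔΔCt = (31.83−16.82) − (27.65−16.14) = 15.01 − 11.51 = 3.50; fold change = 2^-3.50 = 0.088
CDK3: ΔΔCt = (29.07−16.82) − (31.11−16.14) = 12.25 − 14.97 = -2.72; fold change = 2^2.72 = 6.589
CASP4 has the largest |ΔΔCt| = 3.50.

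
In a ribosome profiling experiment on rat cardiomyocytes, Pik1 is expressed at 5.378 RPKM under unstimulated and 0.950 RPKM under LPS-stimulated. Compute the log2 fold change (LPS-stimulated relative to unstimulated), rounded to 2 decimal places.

-2.50

Fold change = 0.950 / 5.378 = 0.1766
log2(0.1766) = -2.501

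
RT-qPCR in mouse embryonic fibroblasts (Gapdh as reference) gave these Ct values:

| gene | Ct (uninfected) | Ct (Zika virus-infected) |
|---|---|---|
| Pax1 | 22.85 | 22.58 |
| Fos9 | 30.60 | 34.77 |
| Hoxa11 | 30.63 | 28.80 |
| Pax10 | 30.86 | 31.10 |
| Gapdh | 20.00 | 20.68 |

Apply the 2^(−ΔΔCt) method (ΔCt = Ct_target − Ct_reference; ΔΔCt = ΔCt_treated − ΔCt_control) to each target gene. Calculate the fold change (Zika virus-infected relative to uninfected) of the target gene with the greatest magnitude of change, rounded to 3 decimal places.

0.089

Pax1: ΔΔCt = (22.58−20.68) − (22.85−20.00) = 1.90 − 2.85 = -0.95; fold change = 2^0.95 = 1.932
Fos9: ΔΔCt = (34.77−20.68) − (30.60−20.00) = 14.09 − 10.60 = 3.49; fold change = 2^-3.49 = 0.089
Hoxa11: ΔΔCt = (28.80−20.68) − (30.63−20.00) = 8.12 − 10.63 = -2.51; fold change = 2^2.51 = 5.696
Pax10: ΔΔCt = (31.10−20.68) − (30.86−20.00) = 10.42 − 10.86 = -0.44; fold change = 2^0.44 = 1.357
Fos9 has the largest |ΔΔCt| = 3.49.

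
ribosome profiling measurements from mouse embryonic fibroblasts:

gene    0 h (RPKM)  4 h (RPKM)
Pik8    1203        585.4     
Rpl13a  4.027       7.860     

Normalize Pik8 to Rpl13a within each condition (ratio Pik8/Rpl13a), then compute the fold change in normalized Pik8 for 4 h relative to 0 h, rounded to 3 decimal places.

Pik8/Rpl13a (0 h) = 1203 / 4.027 = 298.73
Pik8/Rpl13a (4 h) = 585.4 / 7.860 = 74.478
Fold change = 74.478 / 298.73 = 0.2493

0.249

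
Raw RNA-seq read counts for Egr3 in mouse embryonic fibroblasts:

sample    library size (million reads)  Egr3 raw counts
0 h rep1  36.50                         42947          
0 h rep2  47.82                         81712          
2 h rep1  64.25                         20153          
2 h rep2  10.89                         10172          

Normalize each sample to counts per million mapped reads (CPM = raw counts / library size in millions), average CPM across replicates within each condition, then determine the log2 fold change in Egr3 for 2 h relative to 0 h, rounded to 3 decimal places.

-1.209

CPM(0 h rep1) = 42947 / 36.50 = 1176.6301
CPM(0 h rep2) = 81712 / 47.82 = 1708.7411
CPM(2 h rep1) = 20153 / 64.25 = 313.6654
CPM(2 h rep2) = 10172 / 10.89 = 934.0680
mean CPM(0 h) = 1442.6856; mean CPM(2 h) = 623.8667
Fold change = 623.8667 / 1442.6856 = 0.43243
log2(0.43243) = -1.2094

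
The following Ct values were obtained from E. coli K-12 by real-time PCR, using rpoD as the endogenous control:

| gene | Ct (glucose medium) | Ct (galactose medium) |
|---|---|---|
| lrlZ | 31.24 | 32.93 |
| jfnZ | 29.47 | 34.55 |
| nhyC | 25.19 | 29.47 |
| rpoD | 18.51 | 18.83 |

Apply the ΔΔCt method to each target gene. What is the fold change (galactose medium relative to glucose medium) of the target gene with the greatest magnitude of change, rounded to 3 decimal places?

lrlZ: ΔΔCt = (32.93−18.83) − (31.24−18.51) = 14.10 − 12.73 = 1.37; fold change = 2^-1.37 = 0.387
jfnZ: ΔΔCt = (34.55−18.83) − (29.47−18.51) = 15.72 − 10.96 = 4.76; fold change = 2^-4.76 = 0.037
nhyC: ΔΔCt = (29.47−18.83) − (25.19−18.51) = 10.64 − 6.68 = 3.96; fold change = 2^-3.96 = 0.064
jfnZ has the largest |ΔΔCt| = 4.76.

0.037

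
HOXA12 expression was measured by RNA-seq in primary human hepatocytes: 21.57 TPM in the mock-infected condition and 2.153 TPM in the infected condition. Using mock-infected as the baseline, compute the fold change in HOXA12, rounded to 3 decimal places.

Fold change = 2.153 / 21.57 = 0.0998
HOXA12 is downregulated.

0.100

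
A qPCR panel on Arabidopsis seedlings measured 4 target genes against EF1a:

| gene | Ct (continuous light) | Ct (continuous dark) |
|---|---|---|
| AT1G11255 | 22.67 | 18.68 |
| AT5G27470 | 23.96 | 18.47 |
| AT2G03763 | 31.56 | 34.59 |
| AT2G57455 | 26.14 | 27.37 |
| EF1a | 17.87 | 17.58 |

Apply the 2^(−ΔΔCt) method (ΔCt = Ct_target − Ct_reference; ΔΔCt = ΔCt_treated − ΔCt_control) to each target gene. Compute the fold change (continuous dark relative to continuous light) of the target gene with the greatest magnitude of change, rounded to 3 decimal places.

36.758

AT1G11255: ΔΔCt = (18.68−17.58) − (22.67−17.87) = 1.10 − 4.80 = -3.70; fold change = 2^3.70 = 12.996
AT5G27470: ΔΔCt = (18.47−17.58) − (23.96−17.87) = 0.89 − 6.09 = -5.20; fold change = 2^5.20 = 36.758
AT2G03763: ΔΔCt = (34.59−17.58) − (31.56−17.87) = 17.01 − 13.69 = 3.32; fold change = 2^-3.32 = 0.100
AT2G57455: ΔΔCt = (27.37−17.58) − (26.14−17.87) = 9.79 − 8.27 = 1.52; fold change = 2^-1.52 = 0.349
AT5G27470 has the largest |ΔΔCt| = 5.20.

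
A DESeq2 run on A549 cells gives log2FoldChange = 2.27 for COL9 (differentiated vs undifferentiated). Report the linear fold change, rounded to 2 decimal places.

4.82

Fold change = 2^(2.27) = 4.823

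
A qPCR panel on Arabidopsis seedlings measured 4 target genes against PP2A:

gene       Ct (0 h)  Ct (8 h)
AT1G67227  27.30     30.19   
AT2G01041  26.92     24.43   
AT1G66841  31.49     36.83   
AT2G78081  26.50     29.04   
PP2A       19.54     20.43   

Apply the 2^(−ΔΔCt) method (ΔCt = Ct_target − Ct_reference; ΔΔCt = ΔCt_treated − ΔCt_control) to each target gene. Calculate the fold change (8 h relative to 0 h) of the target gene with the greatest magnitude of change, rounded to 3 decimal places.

AT1G67227: ΔΔCt = (30.19−20.43) − (27.30−19.54) = 9.76 − 7.76 = 2.00; fold change = 2^-2.00 = 0.250
AT2G01041: ΔΔCt = (24.43−20.43) − (26.92−19.54) = 4.00 − 7.38 = -3.38; fold change = 2^3.38 = 10.411
AT1G66841: ΔΔCt = (36.83−20.43) − (31.49−19.54) = 16.40 − 11.95 = 4.45; fold change = 2^-4.45 = 0.046
AT2G78081: ΔΔCt = (29.04−20.43) − (26.50−19.54) = 8.61 − 6.96 = 1.65; fold change = 2^-1.65 = 0.319
AT1G66841 has the largest |ΔΔCt| = 4.45.

0.046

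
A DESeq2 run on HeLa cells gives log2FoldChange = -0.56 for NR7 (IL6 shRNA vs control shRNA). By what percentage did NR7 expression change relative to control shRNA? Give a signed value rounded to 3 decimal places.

-32.170%

Fold change = 2^(-0.56) = 0.6783
Percent change = (FC − 1) × 100% = (0.6783 − 1) × 100 = -32.170%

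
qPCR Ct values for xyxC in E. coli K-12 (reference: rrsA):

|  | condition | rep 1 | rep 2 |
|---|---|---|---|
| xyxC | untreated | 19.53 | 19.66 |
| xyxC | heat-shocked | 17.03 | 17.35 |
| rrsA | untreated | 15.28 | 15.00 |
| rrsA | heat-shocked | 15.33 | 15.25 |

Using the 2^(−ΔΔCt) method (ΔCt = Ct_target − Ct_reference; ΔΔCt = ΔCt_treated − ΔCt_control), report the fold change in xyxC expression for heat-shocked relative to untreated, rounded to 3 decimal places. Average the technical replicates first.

Mean Ct: xyxC untreated 19.595; xyxC heat-shocked 17.190; rrsA untreated 15.140; rrsA heat-shocked 15.290
ΔCt(untreated) = 19.595 − 15.140 = 4.455
ΔCt(heat-shocked) = 17.190 − 15.290 = 1.900
ΔΔCt = 1.900 − 4.455 = -2.555
Fold change = 2^(−(-2.555)) = 2^2.555 = 5.8767

5.877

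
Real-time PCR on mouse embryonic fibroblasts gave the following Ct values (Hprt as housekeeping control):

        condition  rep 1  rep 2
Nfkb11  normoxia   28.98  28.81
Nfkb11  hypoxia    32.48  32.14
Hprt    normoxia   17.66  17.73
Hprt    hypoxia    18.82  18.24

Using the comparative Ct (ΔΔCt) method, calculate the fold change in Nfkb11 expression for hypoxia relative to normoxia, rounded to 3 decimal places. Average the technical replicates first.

0.167

Mean Ct: Nfkb11 normoxia 28.895; Nfkb11 hypoxia 32.310; Hprt normoxia 17.695; Hprt hypoxia 18.530
ΔCt(normoxia) = 28.895 − 17.695 = 11.200
ΔCt(hypoxia) = 32.310 − 18.530 = 13.780
ΔΔCt = 13.780 − 11.200 = 2.580
Fold change = 2^(−2.580) = 0.1672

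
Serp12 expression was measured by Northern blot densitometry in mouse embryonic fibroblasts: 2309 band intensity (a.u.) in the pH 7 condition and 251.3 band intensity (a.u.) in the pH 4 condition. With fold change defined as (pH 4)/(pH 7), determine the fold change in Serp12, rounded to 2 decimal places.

0.11

Fold change = 251.3 / 2309 = 0.109
Serp12 is downregulated.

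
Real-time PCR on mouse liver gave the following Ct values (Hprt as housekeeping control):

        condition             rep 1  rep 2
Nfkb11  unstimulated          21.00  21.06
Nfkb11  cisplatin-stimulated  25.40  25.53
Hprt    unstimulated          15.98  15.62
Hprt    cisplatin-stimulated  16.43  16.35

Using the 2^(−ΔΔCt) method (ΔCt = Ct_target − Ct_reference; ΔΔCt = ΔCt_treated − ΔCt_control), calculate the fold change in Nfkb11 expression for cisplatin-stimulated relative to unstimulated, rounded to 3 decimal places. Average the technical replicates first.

0.070

Mean Ct: Nfkb11 unstimulated 21.030; Nfkb11 cisplatin-stimulated 25.465; Hprt unstimulated 15.800; Hprt cisplatin-stimulated 16.390
ΔCt(unstimulated) = 21.030 − 15.800 = 5.230
ΔCt(cisplatin-stimulated) = 25.465 − 16.390 = 9.075
ΔΔCt = 9.075 − 5.230 = 3.845
Fold change = 2^(−3.845) = 0.0696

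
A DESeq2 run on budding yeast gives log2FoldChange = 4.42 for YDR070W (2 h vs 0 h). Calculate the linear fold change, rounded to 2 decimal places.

Fold change = 2^(4.42) = 21.407

21.41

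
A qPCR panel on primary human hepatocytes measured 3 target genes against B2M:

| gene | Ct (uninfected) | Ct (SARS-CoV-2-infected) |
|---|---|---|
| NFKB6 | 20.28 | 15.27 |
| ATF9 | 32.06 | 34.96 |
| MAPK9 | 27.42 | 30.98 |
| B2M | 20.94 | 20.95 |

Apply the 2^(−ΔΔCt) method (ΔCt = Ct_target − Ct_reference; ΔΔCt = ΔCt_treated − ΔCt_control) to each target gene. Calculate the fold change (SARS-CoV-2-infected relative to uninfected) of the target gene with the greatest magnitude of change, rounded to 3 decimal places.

32.447

NFKB6: ΔΔCt = (15.27−20.95) − (20.28−20.94) = -5.68 − (-0.66) = -5.02; fold change = 2^5.02 = 32.447
ATF9: ΔΔCt = (34.96−20.95) − (32.06−20.94) = 14.01 − 11.12 = 2.89; fold change = 2^-2.89 = 0.135
MAPK9: ΔΔCt = (30.98−20.95) − (27.42−20.94) = 10.03 − 6.48 = 3.55; fold change = 2^-3.55 = 0.085
NFKB6 has the largest |ΔΔCt| = 5.02.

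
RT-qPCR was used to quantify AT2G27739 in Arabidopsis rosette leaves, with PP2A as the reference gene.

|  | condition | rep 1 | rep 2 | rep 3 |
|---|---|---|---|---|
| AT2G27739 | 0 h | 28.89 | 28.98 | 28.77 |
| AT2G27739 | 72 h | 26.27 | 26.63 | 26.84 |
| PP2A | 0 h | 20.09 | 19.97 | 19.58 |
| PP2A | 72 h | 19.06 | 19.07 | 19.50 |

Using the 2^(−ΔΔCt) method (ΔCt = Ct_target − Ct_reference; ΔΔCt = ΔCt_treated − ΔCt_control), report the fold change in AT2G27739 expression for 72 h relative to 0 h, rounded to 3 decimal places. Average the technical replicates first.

3.095

Mean Ct: AT2G27739 0 h 28.880; AT2G27739 72 h 26.580; PP2A 0 h 19.880; PP2A 72 h 19.210
ΔCt(0 h) = 28.880 − 19.880 = 9.000
ΔCt(72 h) = 26.580 − 19.210 = 7.370
ΔΔCt = 7.370 − 9.000 = -1.630
Fold change = 2^(−(-1.630)) = 2^1.630 = 3.0951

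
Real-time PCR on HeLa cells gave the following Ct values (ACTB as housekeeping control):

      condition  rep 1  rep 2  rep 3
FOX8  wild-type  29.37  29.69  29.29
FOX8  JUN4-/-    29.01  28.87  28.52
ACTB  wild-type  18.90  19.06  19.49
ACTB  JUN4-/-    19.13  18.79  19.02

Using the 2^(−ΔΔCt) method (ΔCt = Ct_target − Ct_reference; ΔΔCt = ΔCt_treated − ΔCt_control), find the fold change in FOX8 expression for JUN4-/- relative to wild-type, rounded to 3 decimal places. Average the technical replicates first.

1.395

Mean Ct: FOX8 wild-type 29.450; FOX8 JUN4-/- 28.800; ACTB wild-type 19.150; ACTB JUN4-/- 18.980
ΔCt(wild-type) = 29.450 − 19.150 = 10.300
ΔCt(JUN4-/-) = 28.800 − 18.980 = 9.820
ΔΔCt = 9.820 − 10.300 = -0.480
Fold change = 2^(−(-0.480)) = 2^0.480 = 1.3947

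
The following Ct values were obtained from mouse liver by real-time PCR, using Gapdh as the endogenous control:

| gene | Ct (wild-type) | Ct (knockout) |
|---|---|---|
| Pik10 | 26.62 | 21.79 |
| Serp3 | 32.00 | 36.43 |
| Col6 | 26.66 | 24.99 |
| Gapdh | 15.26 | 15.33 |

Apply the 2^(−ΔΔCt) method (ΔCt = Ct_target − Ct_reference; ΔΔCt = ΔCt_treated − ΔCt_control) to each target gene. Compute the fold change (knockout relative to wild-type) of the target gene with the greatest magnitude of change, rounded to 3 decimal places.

Pik10: ΔΔCt = (21.79−15.33) − (26.62−15.26) = 6.46 − 11.36 = -4.90; fold change = 2^4.90 = 29.857
Serp3: ΔΔCt = (36.43−15.33) − (32.00−15.26) = 21.10 − 16.74 = 4.36; fold change = 2^-4.36 = 0.049
Col6: ΔΔCt = (24.99−15.33) − (26.66−15.26) = 9.66 − 11.40 = -1.74; fold change = 2^1.74 = 3.340
Pik10 has the largest |ΔΔCt| = 4.90.

29.857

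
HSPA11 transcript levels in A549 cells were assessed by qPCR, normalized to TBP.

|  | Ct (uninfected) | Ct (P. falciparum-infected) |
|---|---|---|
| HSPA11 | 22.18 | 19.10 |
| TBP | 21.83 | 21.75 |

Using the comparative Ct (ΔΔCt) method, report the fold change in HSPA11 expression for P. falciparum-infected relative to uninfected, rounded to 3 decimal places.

8.000

ΔCt(uninfected) = 22.180 − 21.830 = 0.350
ΔCt(P. falciparum-infected) = 19.100 − 21.750 = -2.650
ΔΔCt = -2.650 − 0.350 = -3.000
Fold change = 2^(−(-3.000)) = 2^3.000 = 8.0000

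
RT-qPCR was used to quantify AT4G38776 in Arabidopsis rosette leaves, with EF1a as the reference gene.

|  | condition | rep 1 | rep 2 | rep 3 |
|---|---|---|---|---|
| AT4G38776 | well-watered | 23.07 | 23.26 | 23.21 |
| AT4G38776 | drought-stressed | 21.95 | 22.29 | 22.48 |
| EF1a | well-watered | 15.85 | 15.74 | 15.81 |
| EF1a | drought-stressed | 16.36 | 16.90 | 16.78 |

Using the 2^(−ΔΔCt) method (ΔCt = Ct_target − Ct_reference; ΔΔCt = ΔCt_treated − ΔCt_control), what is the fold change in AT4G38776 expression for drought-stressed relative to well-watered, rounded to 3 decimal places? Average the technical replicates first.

3.531

Mean Ct: AT4G38776 well-watered 23.180; AT4G38776 drought-stressed 22.240; EF1a well-watered 15.800; EF1a drought-stressed 16.680
ΔCt(well-watered) = 23.180 − 15.800 = 7.380
ΔCt(drought-stressed) = 22.240 − 16.680 = 5.560
ΔΔCt = 5.560 − 7.380 = -1.820
Fold change = 2^(−(-1.820)) = 2^1.820 = 3.5308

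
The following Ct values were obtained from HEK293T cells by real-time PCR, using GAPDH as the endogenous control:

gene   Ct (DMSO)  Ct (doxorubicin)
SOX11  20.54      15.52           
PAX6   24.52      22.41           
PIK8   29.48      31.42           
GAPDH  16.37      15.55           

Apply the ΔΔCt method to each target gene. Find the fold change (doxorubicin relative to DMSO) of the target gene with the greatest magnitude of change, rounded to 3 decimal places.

SOX11: ΔΔCt = (15.52−15.55) − (20.54−16.37) = -0.03 − 4.17 = -4.20; fold change = 2^4.20 = 18.379
PAX6: ΔΔCt = (22.41−15.55) − (24.52−16.37) = 6.86 − 8.15 = -1.29; fold change = 2^1.29 = 2.445
PIK8: ΔΔCt = (31.42−15.55) − (29.48−16.37) = 15.87 − 13.11 = 2.76; fold change = 2^-2.76 = 0.148
SOX11 has the largest |ΔΔCt| = 4.20.

18.379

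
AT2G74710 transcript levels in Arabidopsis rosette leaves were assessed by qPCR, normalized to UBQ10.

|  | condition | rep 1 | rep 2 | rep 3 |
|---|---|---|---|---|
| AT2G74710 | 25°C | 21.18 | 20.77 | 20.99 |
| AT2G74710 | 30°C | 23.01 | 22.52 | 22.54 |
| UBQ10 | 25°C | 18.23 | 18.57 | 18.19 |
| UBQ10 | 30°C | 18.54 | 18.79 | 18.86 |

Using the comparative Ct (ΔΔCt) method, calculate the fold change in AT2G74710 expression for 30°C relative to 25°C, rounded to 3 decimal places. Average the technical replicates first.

0.403

Mean Ct: AT2G74710 25°C 20.980; AT2G74710 30°C 22.690; UBQ10 25°C 18.330; UBQ10 30°C 18.730
ΔCt(25°C) = 20.980 − 18.330 = 2.650
ΔCt(30°C) = 22.690 − 18.730 = 3.960
ΔΔCt = 3.960 − 2.650 = 1.310
Fold change = 2^(−1.310) = 0.4033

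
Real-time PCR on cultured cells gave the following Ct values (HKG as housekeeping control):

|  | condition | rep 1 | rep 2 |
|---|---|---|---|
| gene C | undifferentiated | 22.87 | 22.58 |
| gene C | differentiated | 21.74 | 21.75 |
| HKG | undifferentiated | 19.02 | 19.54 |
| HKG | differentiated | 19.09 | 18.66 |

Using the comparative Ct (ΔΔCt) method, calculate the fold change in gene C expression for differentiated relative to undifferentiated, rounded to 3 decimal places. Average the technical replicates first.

1.490

Mean Ct: gene C undifferentiated 22.725; gene C differentiated 21.745; HKG undifferentiated 19.280; HKG differentiated 18.875
ΔCt(undifferentiated) = 22.725 − 19.280 = 3.445
ΔCt(differentiated) = 21.745 − 18.875 = 2.870
ΔΔCt = 2.870 − 3.445 = -0.575
Fold change = 2^(−(-0.575)) = 2^0.575 = 1.4897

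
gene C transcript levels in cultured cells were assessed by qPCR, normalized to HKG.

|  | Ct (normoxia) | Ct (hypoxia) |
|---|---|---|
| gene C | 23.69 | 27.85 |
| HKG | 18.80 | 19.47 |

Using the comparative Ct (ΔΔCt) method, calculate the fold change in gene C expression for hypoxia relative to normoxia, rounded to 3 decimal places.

ΔCt(normoxia) = 23.690 − 18.800 = 4.890
ΔCt(hypoxia) = 27.850 − 19.470 = 8.380
ΔΔCt = 8.380 − 4.890 = 3.490
Fold change = 2^(−3.490) = 0.0890

0.089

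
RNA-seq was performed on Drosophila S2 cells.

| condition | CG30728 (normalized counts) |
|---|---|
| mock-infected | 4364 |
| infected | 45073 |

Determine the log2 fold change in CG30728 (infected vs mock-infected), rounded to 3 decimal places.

3.369

Fold change = 45073 / 4364 = 10.3284
log2(10.3284) = 3.3685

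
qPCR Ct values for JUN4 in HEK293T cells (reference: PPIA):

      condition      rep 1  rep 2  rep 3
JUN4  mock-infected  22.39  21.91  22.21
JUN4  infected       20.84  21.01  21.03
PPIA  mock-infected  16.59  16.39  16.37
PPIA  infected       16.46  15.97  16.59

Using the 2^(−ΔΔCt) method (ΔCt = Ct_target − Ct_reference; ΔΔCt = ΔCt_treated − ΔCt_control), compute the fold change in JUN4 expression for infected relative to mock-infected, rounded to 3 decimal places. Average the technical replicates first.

Mean Ct: JUN4 mock-infected 22.170; JUN4 infected 20.960; PPIA mock-infected 16.450; PPIA infected 16.340
ΔCt(mock-infected) = 22.170 − 16.450 = 5.720
ΔCt(infected) = 20.960 − 16.340 = 4.620
ΔΔCt = 4.620 − 5.720 = -1.100
Fold change = 2^(−(-1.100)) = 2^1.100 = 2.1435

2.144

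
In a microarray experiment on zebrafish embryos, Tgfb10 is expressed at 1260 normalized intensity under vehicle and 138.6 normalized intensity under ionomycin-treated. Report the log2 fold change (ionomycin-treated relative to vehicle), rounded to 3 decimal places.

-3.184

Fold change = 138.6 / 1260 = 0.1100
log2(0.1100) = -3.1844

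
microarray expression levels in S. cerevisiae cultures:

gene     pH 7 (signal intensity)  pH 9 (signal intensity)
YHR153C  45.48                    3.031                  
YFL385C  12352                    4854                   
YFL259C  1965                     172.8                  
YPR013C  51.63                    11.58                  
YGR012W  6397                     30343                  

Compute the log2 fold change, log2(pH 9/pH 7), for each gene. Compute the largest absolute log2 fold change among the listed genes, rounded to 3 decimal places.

log2(3.031/45.48) = -3.907  (YHR153C)
log2(4854/12352) = -1.347  (YFL385C)
log2(172.8/1965) = -3.507  (YFL259C)
log2(11.58/51.63) = -2.157  (YPR013C)
log2(30343/6397) = 2.246  (YGR012W)
The largest magnitude belongs to YHR153C.

3.907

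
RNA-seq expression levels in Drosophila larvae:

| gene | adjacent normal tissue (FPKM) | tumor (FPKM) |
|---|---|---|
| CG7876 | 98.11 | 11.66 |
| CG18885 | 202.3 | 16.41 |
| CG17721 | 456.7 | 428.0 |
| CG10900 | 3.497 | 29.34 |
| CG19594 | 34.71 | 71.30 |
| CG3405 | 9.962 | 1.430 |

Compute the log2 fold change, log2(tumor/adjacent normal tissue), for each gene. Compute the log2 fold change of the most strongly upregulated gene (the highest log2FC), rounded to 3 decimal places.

3.069

log2(11.66/98.11) = -3.073  (CG7876)
log2(16.41/202.3) = -3.624  (CG18885)
log2(428.0/456.7) = -0.094  (CG17721)
log2(29.34/3.497) = 3.069  (CG10900)
log2(71.30/34.71) = 1.039  (CG19594)
log2(1.430/9.962) = -2.800  (CG3405)
CG10900 is most strongly upregulated.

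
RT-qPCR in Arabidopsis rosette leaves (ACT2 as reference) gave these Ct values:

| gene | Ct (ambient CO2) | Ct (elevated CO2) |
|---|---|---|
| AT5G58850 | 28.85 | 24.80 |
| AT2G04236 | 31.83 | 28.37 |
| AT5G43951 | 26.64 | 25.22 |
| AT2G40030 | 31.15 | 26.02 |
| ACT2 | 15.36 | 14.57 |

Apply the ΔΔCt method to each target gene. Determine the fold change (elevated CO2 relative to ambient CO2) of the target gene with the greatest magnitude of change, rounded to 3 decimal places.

20.252

AT5G58850: ΔΔCt = (24.80−14.57) − (28.85−15.36) = 10.23 − 13.49 = -3.26; fold change = 2^3.26 = 9.580
AT2G04236: ΔΔCt = (28.37−14.57) − (31.83−15.36) = 13.80 − 16.47 = -2.67; fold change = 2^2.67 = 6.364
AT5G43951: ΔΔCt = (25.22−14.57) − (26.64−15.36) = 10.65 − 11.28 = -0.63; fold change = 2^0.63 = 1.548
AT2G40030: ΔΔCt = (26.02−14.57) − (31.15−15.36) = 11.45 − 15.79 = -4.34; fold change = 2^4.34 = 20.252
AT2G40030 has the largest |ΔΔCt| = 4.34.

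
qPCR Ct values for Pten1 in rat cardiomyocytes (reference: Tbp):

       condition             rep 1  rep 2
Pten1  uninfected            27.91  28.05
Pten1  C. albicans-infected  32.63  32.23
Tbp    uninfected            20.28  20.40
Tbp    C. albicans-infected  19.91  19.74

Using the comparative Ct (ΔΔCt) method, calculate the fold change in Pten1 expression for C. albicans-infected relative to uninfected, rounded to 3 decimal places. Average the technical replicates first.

Mean Ct: Pten1 uninfected 27.980; Pten1 C. albicans-infected 32.430; Tbp uninfected 20.340; Tbp C. albicans-infected 19.825
ΔCt(uninfected) = 27.980 − 20.340 = 7.640
ΔCt(C. albicans-infected) = 32.430 − 19.825 = 12.605
ΔΔCt = 12.605 − 7.640 = 4.965
Fold change = 2^(−4.965) = 0.0320

0.032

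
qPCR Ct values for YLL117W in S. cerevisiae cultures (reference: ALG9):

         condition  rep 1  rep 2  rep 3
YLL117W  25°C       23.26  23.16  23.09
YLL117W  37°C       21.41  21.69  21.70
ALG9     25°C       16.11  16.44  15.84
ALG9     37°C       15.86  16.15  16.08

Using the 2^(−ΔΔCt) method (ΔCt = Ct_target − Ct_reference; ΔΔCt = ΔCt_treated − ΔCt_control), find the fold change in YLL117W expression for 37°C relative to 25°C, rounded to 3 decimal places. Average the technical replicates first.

2.770

Mean Ct: YLL117W 25°C 23.170; YLL117W 37°C 21.600; ALG9 25°C 16.130; ALG9 37°C 16.030
ΔCt(25°C) = 23.170 − 16.130 = 7.040
ΔCt(37°C) = 21.600 − 16.030 = 5.570
ΔΔCt = 5.570 − 7.040 = -1.470
Fold change = 2^(−(-1.470)) = 2^1.470 = 2.7702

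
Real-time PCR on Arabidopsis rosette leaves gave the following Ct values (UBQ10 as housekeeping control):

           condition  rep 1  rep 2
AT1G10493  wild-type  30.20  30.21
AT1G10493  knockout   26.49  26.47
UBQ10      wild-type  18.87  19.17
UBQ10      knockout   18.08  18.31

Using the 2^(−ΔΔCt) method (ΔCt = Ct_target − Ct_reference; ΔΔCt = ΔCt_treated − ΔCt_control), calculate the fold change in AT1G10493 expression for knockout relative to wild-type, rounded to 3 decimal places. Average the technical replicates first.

Mean Ct: AT1G10493 wild-type 30.205; AT1G10493 knockout 26.480; UBQ10 wild-type 19.020; UBQ10 knockout 18.195
ΔCt(wild-type) = 30.205 − 19.020 = 11.185
ΔCt(knockout) = 26.480 − 18.195 = 8.285
ΔΔCt = 8.285 − 11.185 = -2.900
Fold change = 2^(−(-2.900)) = 2^2.900 = 7.4643

7.464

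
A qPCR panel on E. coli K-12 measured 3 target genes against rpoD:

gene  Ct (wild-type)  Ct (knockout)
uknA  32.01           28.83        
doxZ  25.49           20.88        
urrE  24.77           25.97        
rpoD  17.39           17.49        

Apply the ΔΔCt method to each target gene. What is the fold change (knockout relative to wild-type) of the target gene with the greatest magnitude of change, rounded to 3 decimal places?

26.173

uknA: ΔΔCt = (28.83−17.49) − (32.01−17.39) = 11.34 − 14.62 = -3.28; fold change = 2^3.28 = 9.714
doxZ: ΔΔCt = (20.88−17.49) − (25.49−17.39) = 3.39 − 8.10 = -4.71; fold change = 2^4.71 = 26.173
urrE: ΔΔCt = (25.97−17.49) − (24.77−17.39) = 8.48 − 7.38 = 1.10; fold change = 2^-1.10 = 0.467
doxZ has the largest |ΔΔCt| = 4.71.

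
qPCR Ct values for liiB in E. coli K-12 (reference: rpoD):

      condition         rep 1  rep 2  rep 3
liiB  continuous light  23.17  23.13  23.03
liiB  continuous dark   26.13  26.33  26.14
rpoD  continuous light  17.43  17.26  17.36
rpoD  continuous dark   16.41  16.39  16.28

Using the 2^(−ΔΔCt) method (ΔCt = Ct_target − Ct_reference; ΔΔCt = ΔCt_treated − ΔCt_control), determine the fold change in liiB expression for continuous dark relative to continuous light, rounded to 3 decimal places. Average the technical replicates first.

Mean Ct: liiB continuous light 23.110; liiB continuous dark 26.200; rpoD continuous light 17.350; rpoD continuous dark 16.360
ΔCt(continuous light) = 23.110 − 17.350 = 5.760
ΔCt(continuous dark) = 26.200 − 16.360 = 9.840
ΔΔCt = 9.840 − 5.760 = 4.080
Fold change = 2^(−4.080) = 0.0591

0.059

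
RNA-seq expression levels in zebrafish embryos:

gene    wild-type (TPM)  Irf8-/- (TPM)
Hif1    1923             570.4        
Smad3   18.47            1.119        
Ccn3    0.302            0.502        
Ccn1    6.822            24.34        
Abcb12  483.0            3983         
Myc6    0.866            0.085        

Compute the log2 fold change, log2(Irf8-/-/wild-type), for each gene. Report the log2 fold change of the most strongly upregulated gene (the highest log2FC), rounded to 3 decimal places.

log2(570.4/1923) = -1.753  (Hif1)
log2(1.119/18.47) = -4.045  (Smad3)
log2(0.502/0.302) = 0.733  (Ccn3)
log2(24.34/6.822) = 1.835  (Ccn1)
log2(3983/483.0) = 3.044  (Abcb12)
log2(0.085/0.866) = -3.349  (Myc6)
Abcb12 is most strongly upregulated.

3.044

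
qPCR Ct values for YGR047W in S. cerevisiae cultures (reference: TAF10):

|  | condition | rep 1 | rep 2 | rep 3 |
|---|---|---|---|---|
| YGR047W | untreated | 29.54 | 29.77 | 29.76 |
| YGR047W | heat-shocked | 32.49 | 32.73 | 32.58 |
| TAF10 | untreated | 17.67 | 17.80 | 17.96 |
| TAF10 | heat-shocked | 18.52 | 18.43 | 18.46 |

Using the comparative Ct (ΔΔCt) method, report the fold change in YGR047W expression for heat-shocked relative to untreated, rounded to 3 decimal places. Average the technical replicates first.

Mean Ct: YGR047W untreated 29.690; YGR047W heat-shocked 32.600; TAF10 untreated 17.810; TAF10 heat-shocked 18.470
ΔCt(untreated) = 29.690 − 17.810 = 11.880
ΔCt(heat-shocked) = 32.600 − 18.470 = 14.130
ΔΔCt = 14.130 − 11.880 = 2.250
Fold change = 2^(−2.250) = 0.2102

0.210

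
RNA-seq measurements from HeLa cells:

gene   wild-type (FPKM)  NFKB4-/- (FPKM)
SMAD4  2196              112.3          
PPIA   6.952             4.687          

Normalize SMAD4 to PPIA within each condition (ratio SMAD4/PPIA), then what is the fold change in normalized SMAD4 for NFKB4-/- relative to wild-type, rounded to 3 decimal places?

0.076

SMAD4/PPIA (wild-type) = 2196 / 6.952 = 315.88
SMAD4/PPIA (NFKB4-/-) = 112.3 / 4.687 = 23.96
Fold change = 23.96 / 315.88 = 0.0759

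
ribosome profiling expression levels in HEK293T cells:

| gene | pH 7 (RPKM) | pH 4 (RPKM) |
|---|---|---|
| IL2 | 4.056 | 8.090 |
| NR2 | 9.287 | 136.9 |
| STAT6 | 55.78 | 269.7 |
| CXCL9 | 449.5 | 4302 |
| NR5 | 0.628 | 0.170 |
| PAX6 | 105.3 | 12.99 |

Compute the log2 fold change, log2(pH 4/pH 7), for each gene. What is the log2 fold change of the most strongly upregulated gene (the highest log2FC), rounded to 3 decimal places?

log2(8.090/4.056) = 0.996  (IL2)
log2(136.9/9.287) = 3.882  (NR2)
log2(269.7/55.78) = 2.274  (STAT6)
log2(4302/449.5) = 3.259  (CXCL9)
log2(0.170/0.628) = -1.885  (NR5)
log2(12.99/105.3) = -3.019  (PAX6)
NR2 is most strongly upregulated.

3.882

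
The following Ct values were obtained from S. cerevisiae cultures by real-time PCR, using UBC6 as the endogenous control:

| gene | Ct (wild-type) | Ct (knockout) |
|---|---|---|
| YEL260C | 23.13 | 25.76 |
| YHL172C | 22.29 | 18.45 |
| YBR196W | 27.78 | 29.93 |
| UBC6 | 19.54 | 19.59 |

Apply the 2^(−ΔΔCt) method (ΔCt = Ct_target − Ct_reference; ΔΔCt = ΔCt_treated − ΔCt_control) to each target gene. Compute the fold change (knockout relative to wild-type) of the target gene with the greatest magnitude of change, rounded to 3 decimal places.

YEL260C: ΔΔCt = (25.76−19.59) − (23.13−19.54) = 6.17 − 3.59 = 2.58; fold change = 2^-2.58 = 0.167
YHL172C: ΔΔCt = (18.45−19.59) − (22.29−19.54) = -1.14 − 2.75 = -3.89; fold change = 2^3.89 = 14.825
YBR196W: ΔΔCt = (29.93−19.59) − (27.78−19.54) = 10.34 − 8.24 = 2.10; fold change = 2^-2.10 = 0.233
YHL172C has the largest |ΔΔCt| = 3.89.

14.825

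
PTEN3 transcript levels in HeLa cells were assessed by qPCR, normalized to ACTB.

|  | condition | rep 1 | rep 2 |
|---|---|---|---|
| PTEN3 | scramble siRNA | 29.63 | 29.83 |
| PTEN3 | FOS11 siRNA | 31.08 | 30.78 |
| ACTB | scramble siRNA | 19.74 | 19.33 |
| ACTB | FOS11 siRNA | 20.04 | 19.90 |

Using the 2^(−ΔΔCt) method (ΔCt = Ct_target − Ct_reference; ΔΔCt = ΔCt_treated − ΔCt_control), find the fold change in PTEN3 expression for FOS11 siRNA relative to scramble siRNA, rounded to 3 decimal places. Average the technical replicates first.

0.588

Mean Ct: PTEN3 scramble siRNA 29.730; PTEN3 FOS11 siRNA 30.930; ACTB scramble siRNA 19.535; ACTB FOS11 siRNA 19.970
ΔCt(scramble siRNA) = 29.730 − 19.535 = 10.195
ΔCt(FOS11 siRNA) = 30.930 − 19.970 = 10.960
ΔΔCt = 10.960 − 10.195 = 0.765
Fold change = 2^(−0.765) = 0.5885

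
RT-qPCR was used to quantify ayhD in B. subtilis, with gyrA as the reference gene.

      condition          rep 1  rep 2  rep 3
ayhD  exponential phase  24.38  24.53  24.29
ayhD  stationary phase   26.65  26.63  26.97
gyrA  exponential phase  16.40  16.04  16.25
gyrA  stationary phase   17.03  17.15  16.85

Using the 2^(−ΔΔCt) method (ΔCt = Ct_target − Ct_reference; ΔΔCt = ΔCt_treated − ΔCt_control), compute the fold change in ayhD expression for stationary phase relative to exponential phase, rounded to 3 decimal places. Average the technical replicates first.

Mean Ct: ayhD exponential phase 24.400; ayhD stationary phase 26.750; gyrA exponential phase 16.230; gyrA stationary phase 17.010
ΔCt(exponential phase) = 24.400 − 16.230 = 8.170
ΔCt(stationary phase) = 26.750 − 17.010 = 9.740
ΔΔCt = 9.740 − 8.170 = 1.570
Fold change = 2^(−1.570) = 0.3368

0.337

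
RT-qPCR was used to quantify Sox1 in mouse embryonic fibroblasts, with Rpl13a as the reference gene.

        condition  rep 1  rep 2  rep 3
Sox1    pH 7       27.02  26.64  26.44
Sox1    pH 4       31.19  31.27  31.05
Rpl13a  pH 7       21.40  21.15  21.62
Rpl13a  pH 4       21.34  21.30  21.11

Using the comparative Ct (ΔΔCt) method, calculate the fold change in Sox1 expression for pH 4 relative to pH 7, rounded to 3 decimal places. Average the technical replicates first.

0.041

Mean Ct: Sox1 pH 7 26.700; Sox1 pH 4 31.170; Rpl13a pH 7 21.390; Rpl13a pH 4 21.250
ΔCt(pH 7) = 26.700 − 21.390 = 5.310
ΔCt(pH 4) = 31.170 − 21.250 = 9.920
ΔΔCt = 9.920 − 5.310 = 4.610
Fold change = 2^(−4.610) = 0.0409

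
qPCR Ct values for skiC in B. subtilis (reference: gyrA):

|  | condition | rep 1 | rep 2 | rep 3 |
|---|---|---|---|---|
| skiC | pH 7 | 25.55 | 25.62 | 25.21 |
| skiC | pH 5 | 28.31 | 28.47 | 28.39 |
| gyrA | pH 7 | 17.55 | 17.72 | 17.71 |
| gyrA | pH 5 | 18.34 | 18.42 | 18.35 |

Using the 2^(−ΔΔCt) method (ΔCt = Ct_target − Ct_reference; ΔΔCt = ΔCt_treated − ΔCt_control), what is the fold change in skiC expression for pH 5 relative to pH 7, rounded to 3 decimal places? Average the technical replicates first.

Mean Ct: skiC pH 7 25.460; skiC pH 5 28.390; gyrA pH 7 17.660; gyrA pH 5 18.370
ΔCt(pH 7) = 25.460 − 17.660 = 7.800
ΔCt(pH 5) = 28.390 − 18.370 = 10.020
ΔΔCt = 10.020 − 7.800 = 2.220
Fold change = 2^(−2.220) = 0.2146

0.215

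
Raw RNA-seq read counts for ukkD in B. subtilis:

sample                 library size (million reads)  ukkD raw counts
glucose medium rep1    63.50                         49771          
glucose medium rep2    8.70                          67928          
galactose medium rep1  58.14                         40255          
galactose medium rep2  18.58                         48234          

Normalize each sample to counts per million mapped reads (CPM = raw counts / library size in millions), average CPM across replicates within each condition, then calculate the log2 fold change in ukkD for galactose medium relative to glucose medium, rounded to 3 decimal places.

-1.386

CPM(glucose medium rep1) = 49771 / 63.50 = 783.7953
CPM(glucose medium rep2) = 67928 / 8.70 = 7807.8161
CPM(galactose medium rep1) = 40255 / 58.14 = 692.3805
CPM(galactose medium rep2) = 48234 / 18.58 = 2596.0172
mean CPM(glucose medium) = 4295.8057; mean CPM(galactose medium) = 1644.1988
Fold change = 1644.1988 / 4295.8057 = 0.38275
log2(0.38275) = -1.3855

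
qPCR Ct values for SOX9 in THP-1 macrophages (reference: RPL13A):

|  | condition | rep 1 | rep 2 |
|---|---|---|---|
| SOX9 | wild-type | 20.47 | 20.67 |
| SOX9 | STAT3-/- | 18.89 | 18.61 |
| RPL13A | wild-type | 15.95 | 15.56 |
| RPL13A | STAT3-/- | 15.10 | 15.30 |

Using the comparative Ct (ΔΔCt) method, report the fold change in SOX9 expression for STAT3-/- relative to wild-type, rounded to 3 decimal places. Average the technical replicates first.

2.403

Mean Ct: SOX9 wild-type 20.570; SOX9 STAT3-/- 18.750; RPL13A wild-type 15.755; RPL13A STAT3-/- 15.200
ΔCt(wild-type) = 20.570 − 15.755 = 4.815
ΔCt(STAT3-/-) = 18.750 − 15.200 = 3.550
ΔΔCt = 3.550 − 4.815 = -1.265
Fold change = 2^(−(-1.265)) = 2^1.265 = 2.4033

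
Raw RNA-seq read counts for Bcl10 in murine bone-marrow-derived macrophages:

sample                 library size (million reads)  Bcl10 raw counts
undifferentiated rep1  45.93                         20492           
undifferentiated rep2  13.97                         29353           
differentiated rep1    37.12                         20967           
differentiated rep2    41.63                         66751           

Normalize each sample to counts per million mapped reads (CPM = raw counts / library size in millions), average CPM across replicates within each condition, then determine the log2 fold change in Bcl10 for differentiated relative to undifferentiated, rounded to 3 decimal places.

-0.232

CPM(undifferentiated rep1) = 20492 / 45.93 = 446.1572
CPM(undifferentiated rep2) = 29353 / 13.97 = 2101.1453
CPM(differentiated rep1) = 20967 / 37.12 = 564.8438
CPM(differentiated rep2) = 66751 / 41.63 = 1603.4350
mean CPM(undifferentiated) = 1273.6513; mean CPM(differentiated) = 1084.1394
Fold change = 1084.1394 / 1273.6513 = 0.85121
log2(0.85121) = -0.2324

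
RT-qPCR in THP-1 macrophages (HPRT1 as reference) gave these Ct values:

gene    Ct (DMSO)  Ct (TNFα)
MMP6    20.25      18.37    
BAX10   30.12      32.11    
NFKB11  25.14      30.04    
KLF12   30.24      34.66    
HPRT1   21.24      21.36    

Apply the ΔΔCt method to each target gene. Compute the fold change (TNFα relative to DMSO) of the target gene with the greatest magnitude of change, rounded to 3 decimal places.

MMP6: ΔΔCt = (18.37−21.36) − (20.25−21.24) = -2.99 − (-0.99) = -2.00; fold change = 2^2.00 = 4.000
BAX10: ΔΔCt = (32.11−21.36) − (30.12−21.24) = 10.75 − 8.88 = 1.87; fold change = 2^-1.87 = 0.274
NFKB11: ΔΔCt = (30.04−21.36) − (25.14−21.24) = 8.68 − 3.90 = 4.78; fold change = 2^-4.78 = 0.036
KLF12: ΔΔCt = (34.66−21.36) − (30.24−21.24) = 13.30 − 9.00 = 4.30; fold change = 2^-4.30 = 0.051
NFKB11 has the largest |ΔΔCt| = 4.78.

0.036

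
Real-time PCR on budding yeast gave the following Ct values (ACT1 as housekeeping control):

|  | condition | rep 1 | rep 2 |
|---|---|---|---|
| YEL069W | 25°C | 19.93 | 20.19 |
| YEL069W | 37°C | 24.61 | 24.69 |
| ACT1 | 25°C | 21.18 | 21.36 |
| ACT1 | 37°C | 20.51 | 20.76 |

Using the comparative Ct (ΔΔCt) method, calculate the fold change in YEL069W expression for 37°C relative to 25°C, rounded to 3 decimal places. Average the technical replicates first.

0.027

Mean Ct: YEL069W 25°C 20.060; YEL069W 37°C 24.650; ACT1 25°C 21.270; ACT1 37°C 20.635
ΔCt(25°C) = 20.060 − 21.270 = -1.210
ΔCt(37°C) = 24.650 − 20.635 = 4.015
ΔΔCt = 4.015 − (-1.210) = 5.225
Fold change = 2^(−5.225) = 0.0267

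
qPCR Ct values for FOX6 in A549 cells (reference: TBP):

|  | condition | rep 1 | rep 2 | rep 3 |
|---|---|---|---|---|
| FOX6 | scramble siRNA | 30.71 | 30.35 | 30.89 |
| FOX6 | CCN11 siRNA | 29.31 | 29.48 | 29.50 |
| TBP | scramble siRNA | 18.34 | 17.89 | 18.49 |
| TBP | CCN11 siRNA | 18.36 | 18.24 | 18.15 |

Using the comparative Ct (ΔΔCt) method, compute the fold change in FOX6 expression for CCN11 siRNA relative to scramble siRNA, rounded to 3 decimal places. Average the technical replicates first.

Mean Ct: FOX6 scramble siRNA 30.650; FOX6 CCN11 siRNA 29.430; TBP scramble siRNA 18.240; TBP CCN11 siRNA 18.250
ΔCt(scramble siRNA) = 30.650 − 18.240 = 12.410
ΔCt(CCN11 siRNA) = 29.430 − 18.250 = 11.180
ΔΔCt = 11.180 − 12.410 = -1.230
Fold change = 2^(−(-1.230)) = 2^1.230 = 2.3457

2.346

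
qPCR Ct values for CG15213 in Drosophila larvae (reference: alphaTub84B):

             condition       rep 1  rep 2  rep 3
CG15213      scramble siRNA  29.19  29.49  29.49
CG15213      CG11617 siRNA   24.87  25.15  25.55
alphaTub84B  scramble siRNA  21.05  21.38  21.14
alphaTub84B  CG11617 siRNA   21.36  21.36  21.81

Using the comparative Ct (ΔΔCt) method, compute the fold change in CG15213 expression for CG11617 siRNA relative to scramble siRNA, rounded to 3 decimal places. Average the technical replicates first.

22.943

Mean Ct: CG15213 scramble siRNA 29.390; CG15213 CG11617 siRNA 25.190; alphaTub84B scramble siRNA 21.190; alphaTub84B CG11617 siRNA 21.510
ΔCt(scramble siRNA) = 29.390 − 21.190 = 8.200
ΔCt(CG11617 siRNA) = 25.190 − 21.510 = 3.680
ΔΔCt = 3.680 − 8.200 = -4.520
Fold change = 2^(−(-4.520)) = 2^4.520 = 22.9433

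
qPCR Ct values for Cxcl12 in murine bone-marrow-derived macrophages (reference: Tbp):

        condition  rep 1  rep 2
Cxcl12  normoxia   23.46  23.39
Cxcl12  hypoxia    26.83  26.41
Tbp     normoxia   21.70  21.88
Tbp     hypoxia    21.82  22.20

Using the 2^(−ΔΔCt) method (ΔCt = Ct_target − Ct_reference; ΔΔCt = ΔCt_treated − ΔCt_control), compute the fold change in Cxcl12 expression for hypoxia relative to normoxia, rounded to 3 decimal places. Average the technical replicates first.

Mean Ct: Cxcl12 normoxia 23.425; Cxcl12 hypoxia 26.620; Tbp normoxia 21.790; Tbp hypoxia 22.010
ΔCt(normoxia) = 23.425 − 21.790 = 1.635
ΔCt(hypoxia) = 26.620 − 22.010 = 4.610
ΔΔCt = 4.610 − 1.635 = 2.975
Fold change = 2^(−2.975) = 0.1272

0.127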